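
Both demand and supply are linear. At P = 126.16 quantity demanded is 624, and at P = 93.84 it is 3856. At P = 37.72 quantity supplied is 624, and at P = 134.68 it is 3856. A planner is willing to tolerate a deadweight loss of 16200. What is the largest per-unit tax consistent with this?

Demand slope = (93.84 − 126.16)/(3856 − 624) = −0.01, so P = 132.4 − 0.01Q.
Supply slope = (134.68 − 37.72)/(3856 − 624) = 0.03, so P = 19 + 0.03Q.
Competitive equilibrium: 132.4 − 0.01Q = 19 + 0.03Q → Q* = 2835, P* = 104.05.
A tax t gives ΔQ = t/0.04 and wedge t, so DWL = t²/0.08.
t²/0.08 = 16200 → t² = 1296 → t = 36.

36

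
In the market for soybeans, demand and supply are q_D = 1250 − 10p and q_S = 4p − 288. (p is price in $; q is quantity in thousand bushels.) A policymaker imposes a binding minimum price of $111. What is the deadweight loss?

In inverse form: demand p = 125 − 0.1q, supply p = 72 + 0.25q.
Competitive equilibrium: 125 − 0.1q = 72 + 0.25q → q* = 151.4286, p* = 109.8571.
At the floor p = 111, quantity demanded = (125 − 111)/0.1 = 140.
Sellers' marginal cost at q' = 140: 72 + 0.25·140 = 107.
Δq = 151.4286 − 140 = 11.4286; wedge = 111 − 107 = 4.
DWL = ½ × 11.4286 × 4 = $22.86 thousand.

$22.86 thousand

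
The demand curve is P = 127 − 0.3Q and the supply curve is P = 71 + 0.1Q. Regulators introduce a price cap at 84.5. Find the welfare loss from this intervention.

5

Competitive equilibrium: 127 − 0.3Q = 71 + 0.1Q → Q* = 140, P* = 85.
At the ceiling P = 84.5, quantity supplied = (84.5 − 71)/0.1 = 135.
Willingness to pay at Q' = 135: 127 − 0.3·135 = 86.5.
ΔQ = 140 − 135 = 5; wedge = 86.5 − 84.5 = 2.
DWL = ½ × 5 × 2 = 5.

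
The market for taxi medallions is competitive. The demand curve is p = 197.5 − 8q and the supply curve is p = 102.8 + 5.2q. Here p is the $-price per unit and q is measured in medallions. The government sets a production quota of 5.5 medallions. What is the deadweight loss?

Competitive equilibrium: 197.5 − 8q = 102.8 + 5.2q → q* = 7.1742, p* = 140.1061.
At q = 5.5: demand price = 197.5 − 8·5.5 = 153.5; supply price = 102.8 + 5.2·5.5 = 131.4.
Δq = 7.1742 − 5.5 = 1.6742; wedge = 153.5 − 131.4 = 22.1.
DWL = ½ × 1.6742 × 22.1 = $18.50.

$18.50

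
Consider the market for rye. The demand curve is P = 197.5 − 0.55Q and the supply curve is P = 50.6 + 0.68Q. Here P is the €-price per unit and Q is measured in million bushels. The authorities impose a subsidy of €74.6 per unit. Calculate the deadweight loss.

Competitive equilibrium: 197.5 − 0.55Q = 50.6 + 0.68Q → Q* = 119.4309, P* = 131.813.
The subsidy lowers effective supply by 74.6: P = 0.68Q − 24.
New quantity: 197.5 − 0.55Q = 0.68Q − 24 → Q' = 180.0813.
Overproduction ΔQ = 180.0813 − 119.4309 = 60.6504; wedge = subsidy = 74.6.
DWL = ½ × 60.6504 × 74.6 = €2262.26 million.

€2262.26 million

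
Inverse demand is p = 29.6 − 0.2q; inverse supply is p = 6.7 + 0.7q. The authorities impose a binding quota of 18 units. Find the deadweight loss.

24.94

Competitive equilibrium: 29.6 − 0.2q = 6.7 + 0.7q → q* = 25.4444, p* = 24.5111.
At q = 18: demand price = 29.6 − 0.2·18 = 26; supply price = 6.7 + 0.7·18 = 19.3.
Δq = 25.4444 − 18 = 7.4444; wedge = 26 − 19.3 = 6.7.
The triangle = ½ × 7.4444 × 6.7 = 24.94.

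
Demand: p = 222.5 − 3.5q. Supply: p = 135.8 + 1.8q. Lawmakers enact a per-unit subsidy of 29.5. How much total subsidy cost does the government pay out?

646.77

Competitive equilibrium: 222.5 − 3.5q = 135.8 + 1.8q → q* = 16.3585, p* = 165.2453.
The subsidy lowers effective supply by 29.5: p = 106.3 + 1.8q.
New quantity: 222.5 − 3.5q = 106.3 + 1.8q → q' = 21.9245.
Total subsidy cost = 29.5 × 21.9245 = 646.77.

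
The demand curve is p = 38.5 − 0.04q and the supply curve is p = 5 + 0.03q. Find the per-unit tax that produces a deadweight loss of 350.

7

Competitive equilibrium: 38.5 − 0.04q = 5 + 0.03q → q* = 478.5714, p* = 19.3571.
A tax t gives Δq = t/0.07 and wedge t, so DWL = t²/0.14.
t²/0.14 = 350 → t² = 49 → t = 7.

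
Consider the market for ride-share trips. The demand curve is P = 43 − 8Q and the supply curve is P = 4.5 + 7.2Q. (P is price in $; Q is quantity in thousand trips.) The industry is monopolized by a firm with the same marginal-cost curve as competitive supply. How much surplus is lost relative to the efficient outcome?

Competitive equilibrium: 43 − 8Q = 4.5 + 7.2Q → Q* = 2.5329, P* = 22.7368.
Marginal revenue: MR = 43 − 16Q. Set MR = MC: 43 − 16Q = 4.5 + 7.2Q → Q_m = 1.6595.
Price P_m = 43 − 8·1.6595 = 29.724; MC(Q_m) = 4.5 + 7.2·1.6595 = 16.4484.
Competitive Q* = 2.5329, so ΔQ = 0.8734; wedge = 29.724 − 16.4484 = 13.2756.
Deadweight loss = ½ × 0.8734 × 13.2756 = $5.80 thousand.

$5.80 thousand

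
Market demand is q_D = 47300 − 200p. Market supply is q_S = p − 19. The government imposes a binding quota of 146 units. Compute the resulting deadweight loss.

In inverse form: demand p = 236.5 − 0.005q, supply p = 19 + q.
Competitive equilibrium: 236.5 − 0.005q = 19 + q → q* = 216.4179, p* = 235.4179.
At q = 146: demand price = 236.5 − 0.005·146 = 235.77; supply price = 19 + 1·146 = 165.
Δq = 216.4179 − 146 = 70.4179; wedge = 235.77 − 165 = 70.77.
Welfare loss = ½ × 70.4179 × 70.77 = 2491.74.

2491.74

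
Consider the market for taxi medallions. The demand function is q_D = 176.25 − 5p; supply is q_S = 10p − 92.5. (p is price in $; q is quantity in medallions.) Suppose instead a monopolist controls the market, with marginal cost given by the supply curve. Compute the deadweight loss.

$180.27

In inverse form: demand p = 35.25 − 0.2q, supply p = 9.25 + 0.1q.
Competitive equilibrium: 35.25 − 0.2q = 9.25 + 0.1q → q* = 86.6667, p* = 17.9167.
Marginal revenue: MR = 35.25 − 0.4q. Set MR = MC: 35.25 − 0.4q = 9.25 + 0.1q → q_m = 52.
Price p_m = 35.25 − 0.2·52 = 24.85; MC(q_m) = 9.25 + 0.1·52 = 14.45.
Competitive q* = 86.6667, so Δq = 34.6667; wedge = 24.85 − 14.45 = 10.4.
Welfare loss = ½ × 34.6667 × 10.4 = $180.27.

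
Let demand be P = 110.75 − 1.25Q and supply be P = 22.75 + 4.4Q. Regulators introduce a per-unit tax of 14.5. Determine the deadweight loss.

Competitive equilibrium: 110.75 − 1.25Q = 22.75 + 4.4Q → Q* = 15.5752, P* = 91.281.
With the tax, the buyer price exceeds the seller price by 14.5: (110.75 − 1.25Q) − (22.75 + 4.4Q) = 14.5 → Q' = 13.0088.
ΔQ = 15.5752 − 13.0088 = 2.5664; the wedge equals the tax, 14.5.
DWL = ½ × 2.5664 × 14.5 = 18.61.

18.61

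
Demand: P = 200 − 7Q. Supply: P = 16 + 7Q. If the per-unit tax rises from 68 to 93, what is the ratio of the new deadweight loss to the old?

Competitive equilibrium: 200 − 7Q = 16 + 7Q → Q* = 13.1429, P* = 108.
For a per-unit tax t: ΔQ = t/14, so DWL = ½·t·(t/14) = t²/28.
At t = 68: DWL = 165.143. At t = 93: DWL = 308.893.
Ratio = (93/68)² = 1.870.

1.870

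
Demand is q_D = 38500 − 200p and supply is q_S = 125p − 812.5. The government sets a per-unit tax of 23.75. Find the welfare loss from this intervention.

21694.71

In inverse form: demand p = 192.5 − 0.005q, supply p = 6.5 + 0.008q.
Competitive equilibrium: 192.5 − 0.005q = 6.5 + 0.008q → q* = 14307.6923, p* = 120.9615.
With the tax, the buyer price exceeds the seller price by 23.75: (192.5 − 0.005q) − (6.5 + 0.008q) = 23.75 → q' = 12480.7692.
Δq = 14307.6923 − 12480.7692 = 1826.9231; the wedge equals the tax, 23.75.
DWL = ½ × 1826.9231 × 23.75 = 21694.71.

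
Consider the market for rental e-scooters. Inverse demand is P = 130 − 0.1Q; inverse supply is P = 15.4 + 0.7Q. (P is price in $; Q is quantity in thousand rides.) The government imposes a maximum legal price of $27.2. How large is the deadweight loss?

Competitive equilibrium: 130 − 0.1Q = 15.4 + 0.7Q → Q* = 143.25, P* = 115.675.
At the ceiling P = 27.2, quantity supplied = (27.2 − 15.4)/0.7 = 16.8571.
Willingness to pay at Q' = 16.8571: 130 − 0.1·16.8571 = 128.3143.
ΔQ = 143.25 − 16.8571 = 126.3929; wedge = 128.3143 − 27.2 = 101.1143.
Welfare loss = ½ × 126.3929 × 101.1143 = $6390.06 thousand.

$6390.06 thousand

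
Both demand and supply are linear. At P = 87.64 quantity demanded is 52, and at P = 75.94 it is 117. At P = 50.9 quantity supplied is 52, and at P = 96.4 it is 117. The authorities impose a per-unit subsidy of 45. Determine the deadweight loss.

Demand slope = (75.94 − 87.64)/(117 − 52) = −0.18, so P = 97 − 0.18Q.
Supply slope = (96.4 − 50.9)/(117 − 52) = 0.7, so P = 14.5 + 0.7Q.
Competitive equilibrium: 97 − 0.18Q = 14.5 + 0.7Q → Q* = 93.75, P* = 80.125.
The subsidy lowers effective supply by 45: P = 0.7Q − 30.5.
New quantity: 97 − 0.18Q = 0.7Q − 30.5 → Q' = 144.8864.
Overproduction ΔQ = 144.8864 − 93.75 = 51.1364; wedge = subsidy = 45.
The triangle = ½ × 51.1364 × 45 = 1150.57.

1150.57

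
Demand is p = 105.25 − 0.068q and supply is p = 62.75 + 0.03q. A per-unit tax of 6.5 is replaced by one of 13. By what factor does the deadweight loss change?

4

Competitive equilibrium: 105.25 − 0.068q = 62.75 + 0.03q → q* = 433.6735, p* = 75.7602.
For a per-unit tax t: Δq = t/0.098, so DWL = ½·t·(t/0.098) = t²/0.196.
At t = 6.5: DWL = 215.561. At t = 13: DWL = 862.245.
Ratio = (13/6.5)² = 4.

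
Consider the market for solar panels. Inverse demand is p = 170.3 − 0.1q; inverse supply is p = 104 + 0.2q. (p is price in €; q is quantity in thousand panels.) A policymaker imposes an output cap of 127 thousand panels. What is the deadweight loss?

Competitive equilibrium: 170.3 − 0.1q = 104 + 0.2q → q* = 221, p* = 148.2.
At q = 127: demand price = 170.3 − 0.1·127 = 157.6; supply price = 104 + 0.2·127 = 129.4.
Δq = 221 − 127 = 94; wedge = 157.6 − 129.4 = 28.2.
DWL = ½ × 94 × 28.2 = €1325.40 thousand.

€1325.40 thousand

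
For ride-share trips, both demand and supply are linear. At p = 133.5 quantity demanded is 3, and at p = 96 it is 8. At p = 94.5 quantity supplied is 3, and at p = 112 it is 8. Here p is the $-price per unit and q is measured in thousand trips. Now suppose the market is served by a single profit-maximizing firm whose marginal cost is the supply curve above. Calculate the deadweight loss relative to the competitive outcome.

Demand slope = (96 − 133.5)/(8 − 3) = −7.5, so p = 156 − 7.5q.
Supply slope = (112 − 94.5)/(8 − 3) = 3.5, so p = 84 + 3.5q.
Competitive equilibrium: 156 − 7.5q = 84 + 3.5q → q* = 6.5455, p* = 106.9091.
Marginal revenue: MR = 156 − 15q. Set MR = MC: 156 − 15q = 84 + 3.5q → q_m = 3.8919.
Price p_m = 156 − 7.5·3.8919 = 126.8108; MC(q_m) = 84 + 3.5·3.8919 = 97.6217.
Competitive q* = 6.5455, so Δq = 2.6536; wedge = 126.8108 − 97.6217 = 29.1891.
Welfare loss = ½ × 2.6536 × 29.1891 = $38.73 thousand.

$38.73 thousand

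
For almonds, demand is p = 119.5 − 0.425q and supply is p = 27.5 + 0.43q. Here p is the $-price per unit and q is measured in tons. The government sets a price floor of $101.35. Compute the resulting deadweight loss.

$1800.44

Competitive equilibrium: 119.5 − 0.425q = 27.5 + 0.43q → q* = 107.6023, p* = 73.769.
At the floor p = 101.35, quantity demanded = (119.5 − 101.35)/0.425 = 42.7059.
Sellers' marginal cost at q' = 42.7059: 27.5 + 0.43·42.7059 = 45.8635.
Δq = 107.6023 − 42.7059 = 64.8964; wedge = 101.35 − 45.8635 = 55.4865.
The triangle = ½ × 64.8964 × 55.4865 = $1800.44.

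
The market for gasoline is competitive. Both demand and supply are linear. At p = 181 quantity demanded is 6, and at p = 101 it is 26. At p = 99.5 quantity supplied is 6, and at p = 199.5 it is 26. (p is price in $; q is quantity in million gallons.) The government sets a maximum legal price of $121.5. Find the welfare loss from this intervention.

Demand slope = (101 − 181)/(26 − 6) = −4, so p = 205 − 4q.
Supply slope = (199.5 − 99.5)/(26 − 6) = 5, so p = 69.5 + 5q.
Competitive equilibrium: 205 − 4q = 69.5 + 5q → q* = 15.0556, p* = 144.7778.
At the ceiling p = 121.5, quantity supplied = (121.5 − 69.5)/5 = 10.4.
Willingness to pay at q' = 10.4: 205 − 4·10.4 = 163.4.
Δq = 15.0556 − 10.4 = 4.6556; wedge = 163.4 − 121.5 = 41.9.
Deadweight loss = ½ × 4.6556 × 41.9 = $97.53 million.

$97.53 million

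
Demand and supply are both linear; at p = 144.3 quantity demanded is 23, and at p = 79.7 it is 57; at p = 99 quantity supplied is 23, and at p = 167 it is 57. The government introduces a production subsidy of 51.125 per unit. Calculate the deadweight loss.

Demand slope = (79.7 − 144.3)/(57 − 23) = −1.9, so p = 188 − 1.9q.
Supply slope = (167 − 99)/(57 − 23) = 2, so p = 53 + 2q.
Competitive equilibrium: 188 − 1.9q = 53 + 2q → q* = 34.6154, p* = 122.2308.
The subsidy lowers effective supply by 51.125: p = 1.875 + 2q.
New quantity: 188 − 1.9q = 1.875 + 2q → q' = 47.7244.
Overproduction Δq = 47.7244 − 34.6154 = 13.109; wedge = subsidy = 51.125.
Deadweight loss = ½ × 13.109 × 51.125 = 335.10.

335.10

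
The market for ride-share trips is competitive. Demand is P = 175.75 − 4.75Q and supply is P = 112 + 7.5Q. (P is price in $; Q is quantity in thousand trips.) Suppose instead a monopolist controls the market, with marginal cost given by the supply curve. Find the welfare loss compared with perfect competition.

Competitive equilibrium: 175.75 − 4.75Q = 112 + 7.5Q → Q* = 5.2041, P* = 151.0306.
Marginal revenue: MR = 175.75 − 9.5Q. Set MR = MC: 175.75 − 9.5Q = 112 + 7.5Q → Q_m = 3.75.
Price P_m = 175.75 − 4.75·3.75 = 157.9375; MC(Q_m) = 112 + 7.5·3.75 = 140.125.
Competitive Q* = 5.2041, so ΔQ = 1.4541; wedge = 157.9375 − 140.125 = 17.8125.
Deadweight loss = ½ × 1.4541 × 17.8125 = $12.95 thousand.

$12.95 thousand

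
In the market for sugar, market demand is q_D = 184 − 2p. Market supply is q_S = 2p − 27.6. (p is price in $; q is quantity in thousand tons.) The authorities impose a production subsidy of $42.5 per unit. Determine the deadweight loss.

In inverse form: demand p = 92 − 0.5q, supply p = 13.8 + 0.5q.
Competitive equilibrium: 92 − 0.5q = 13.8 + 0.5q → q* = 78.2, p* = 52.9.
The subsidy lowers effective supply by 42.5: p = 0.5q − 28.7.
New quantity: 92 − 0.5q = 0.5q − 28.7 → q' = 120.7.
Overproduction Δq = 120.7 − 78.2 = 42.5; wedge = subsidy = 42.5.
Welfare loss = ½ × 42.5 × 42.5 = $903.125 thousand.

$903.125 thousand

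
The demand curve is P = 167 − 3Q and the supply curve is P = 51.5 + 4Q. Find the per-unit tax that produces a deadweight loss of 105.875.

Competitive equilibrium: 167 − 3Q = 51.5 + 4Q → Q* = 16.5, P* = 117.5.
A tax t gives ΔQ = t/7 and wedge t, so DWL = t²/14.
t²/14 = 105.875 → t² = 1482.25 → t = 38.5.

38.5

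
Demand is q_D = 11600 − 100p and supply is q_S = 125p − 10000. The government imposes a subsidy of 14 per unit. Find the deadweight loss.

5444.44

In inverse form: demand p = 116 − 0.01q, supply p = 80 + 0.008q.
Competitive equilibrium: 116 − 0.01q = 80 + 0.008q → q* = 2000, p* = 96.
The subsidy lowers effective supply by 14: p = 66 + 0.008q.
New quantity: 116 − 0.01q = 66 + 0.008q → q' = 2777.7778.
Overproduction Δq = 2777.7778 − 2000 = 777.7778; wedge = subsidy = 14.
Welfare loss = ½ × 777.7778 × 14 = 5444.44.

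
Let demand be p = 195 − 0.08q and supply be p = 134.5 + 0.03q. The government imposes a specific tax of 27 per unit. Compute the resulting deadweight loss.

Competitive equilibrium: 195 − 0.08q = 134.5 + 0.03q → q* = 550, p* = 151.
With the tax, the buyer price exceeds the seller price by 27: (195 − 0.08q) − (134.5 + 0.03q) = 27 → q' = 304.5455.
Δq = 550 − 304.5455 = 245.4545; the wedge equals the tax, 27.
Welfare loss = ½ × 245.4545 × 27 = 3313.64.

3313.64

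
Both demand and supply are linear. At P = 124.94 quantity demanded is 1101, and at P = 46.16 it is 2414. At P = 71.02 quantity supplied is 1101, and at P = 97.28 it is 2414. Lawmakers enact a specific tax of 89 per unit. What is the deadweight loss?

49506.25

Demand slope = (46.16 − 124.94)/(2414 − 1101) = −0.06, so P = 191 − 0.06Q.
Supply slope = (97.28 − 71.02)/(2414 − 1101) = 0.02, so P = 49 + 0.02Q.
Competitive equilibrium: 191 − 0.06Q = 49 + 0.02Q → Q* = 1775, P* = 84.5.
With the tax, the buyer price exceeds the seller price by 89: (191 − 0.06Q) − (49 + 0.02Q) = 89 → Q' = 662.5.
ΔQ = 1775 − 662.5 = 1112.5; the wedge equals the tax, 89.
Deadweight loss = ½ × 1112.5 × 89 = 49506.25.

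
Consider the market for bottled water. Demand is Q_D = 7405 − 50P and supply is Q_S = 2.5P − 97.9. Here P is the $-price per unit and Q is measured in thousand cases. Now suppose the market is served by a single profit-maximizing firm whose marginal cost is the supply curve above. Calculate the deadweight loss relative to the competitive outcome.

$29.19 thousand

In inverse form: demand P = 148.1 − 0.02Q, supply P = 39.16 + 0.4Q.
Competitive equilibrium: 148.1 − 0.02Q = 39.16 + 0.4Q → Q* = 259.381, P* = 142.9124.
Marginal revenue: MR = 148.1 − 0.04Q. Set MR = MC: 148.1 − 0.04Q = 39.16 + 0.4Q → Q_m = 247.5909.
Price P_m = 148.1 − 0.02·247.5909 = 143.1482; MC(Q_m) = 39.16 + 0.4·247.5909 = 138.1964.
Competitive Q* = 259.381, so ΔQ = 11.7901; wedge = 143.1482 − 138.1964 = 4.9518.
Welfare loss = ½ × 11.7901 × 4.9518 = $29.19 thousand.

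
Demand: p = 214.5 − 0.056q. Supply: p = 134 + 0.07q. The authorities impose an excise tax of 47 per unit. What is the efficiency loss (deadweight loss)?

Competitive equilibrium: 214.5 − 0.056q = 134 + 0.07q → q* = 638.8889, p* = 178.7222.
With the tax, the buyer price exceeds the seller price by 47: (214.5 − 0.056q) − (134 + 0.07q) = 47 → q' = 265.873.
Δq = 638.8889 − 265.873 = 373.0159; the wedge equals the tax, 47.
The triangle = ½ × 373.0159 × 47 = 8765.87.

8765.87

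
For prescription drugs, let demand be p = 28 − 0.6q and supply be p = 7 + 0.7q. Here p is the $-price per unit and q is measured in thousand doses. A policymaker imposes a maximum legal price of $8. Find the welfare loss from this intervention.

Competitive equilibrium: 28 − 0.6q = 7 + 0.7q → q* = 16.1538, p* = 18.3077.
At the ceiling p = 8, quantity supplied = (8 − 7)/0.7 = 1.4286.
Willingness to pay at q' = 1.4286: 28 − 0.6·1.4286 = 27.1428.
Δq = 16.1538 − 1.4286 = 14.7252; wedge = 27.1428 − 8 = 19.1428.
The triangle = ½ × 14.7252 × 19.1428 = $140.94 thousand.

$140.94 thousand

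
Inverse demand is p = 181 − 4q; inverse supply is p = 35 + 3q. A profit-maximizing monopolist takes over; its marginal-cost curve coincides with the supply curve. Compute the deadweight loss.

Competitive equilibrium: 181 − 4q = 35 + 3q → q* = 20.8571, p* = 97.5714.
Marginal revenue: MR = 181 − 8q. Set MR = MC: 181 − 8q = 35 + 3q → q_m = 13.2727.
Price p_m = 181 − 4·13.2727 = 127.9092; MC(q_m) = 35 + 3·13.2727 = 74.8181.
Competitive q* = 20.8571, so Δq = 7.5844; wedge = 127.9092 − 74.8181 = 53.0911.
Welfare loss = ½ × 7.5844 × 53.0911 = 201.33.

201.33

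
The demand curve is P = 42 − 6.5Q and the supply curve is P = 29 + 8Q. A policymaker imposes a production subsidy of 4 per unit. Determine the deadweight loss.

Competitive equilibrium: 42 − 6.5Q = 29 + 8Q → Q* = 0.8966, P* = 36.1724.
The subsidy lowers effective supply by 4: P = 25 + 8Q.
New quantity: 42 − 6.5Q = 25 + 8Q → Q' = 1.1724.
Overproduction ΔQ = 1.1724 − 0.8966 = 0.2758; wedge = subsidy = 4.
DWL = ½ × 0.2758 × 4 = 0.55.

0.55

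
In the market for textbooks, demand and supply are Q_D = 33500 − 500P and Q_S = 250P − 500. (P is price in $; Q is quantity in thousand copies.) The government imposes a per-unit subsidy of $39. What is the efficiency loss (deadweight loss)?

$126750 thousand

In inverse form: demand P = 67 − 0.002Q, supply P = 2 + 0.004Q.
Competitive equilibrium: 67 − 0.002Q = 2 + 0.004Q → Q* = 10833.3333, P* = 45.3333.
The subsidy lowers effective supply by 39: P = 0.004Q − 37.
New quantity: 67 − 0.002Q = 0.004Q − 37 → Q' = 17333.3333.
Overproduction ΔQ = 17333.3333 − 10833.3333 = 6500; wedge = subsidy = 39.
Deadweight loss = ½ × 6500 × 39 = $126750 thousand.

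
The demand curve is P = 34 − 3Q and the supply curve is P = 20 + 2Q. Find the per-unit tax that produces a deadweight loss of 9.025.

Competitive equilibrium: 34 − 3Q = 20 + 2Q → Q* = 2.8, P* = 25.6.
A tax t gives ΔQ = t/5 and wedge t, so DWL = t²/10.
t²/10 = 9.025 → t² = 90.25 → t = 9.5.

9.5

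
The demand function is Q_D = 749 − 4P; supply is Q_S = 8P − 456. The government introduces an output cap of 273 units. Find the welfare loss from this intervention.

1036.02

In inverse form: demand P = 187.25 − 0.25Q, supply P = 57 + 0.125Q.
Competitive equilibrium: 187.25 − 0.25Q = 57 + 0.125Q → Q* = 347.3333, P* = 100.4167.
At Q = 273: demand price = 187.25 − 0.25·273 = 119; supply price = 57 + 0.125·273 = 91.125.
ΔQ = 347.3333 − 273 = 74.3333; wedge = 119 − 91.125 = 27.875.
DWL = ½ × 74.3333 × 27.875 = 1036.02.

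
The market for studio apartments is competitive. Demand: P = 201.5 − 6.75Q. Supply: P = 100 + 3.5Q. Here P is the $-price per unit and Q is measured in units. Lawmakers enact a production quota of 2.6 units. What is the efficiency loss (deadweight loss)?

$273.29

Competitive equilibrium: 201.5 − 6.75Q = 100 + 3.5Q → Q* = 9.9024, P* = 134.6585.
At Q = 2.6: demand price = 201.5 − 6.75·2.6 = 183.95; supply price = 100 + 3.5·2.6 = 109.1.
ΔQ = 9.9024 − 2.6 = 7.3024; wedge = 183.95 − 109.1 = 74.85.
DWL = ½ × 7.3024 × 74.85 = $273.29.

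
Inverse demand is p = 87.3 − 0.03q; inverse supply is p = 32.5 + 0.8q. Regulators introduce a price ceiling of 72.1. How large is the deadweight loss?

Competitive equilibrium: 87.3 − 0.03q = 32.5 + 0.8q → q* = 66.0241, p* = 85.3193.
At the ceiling p = 72.1, quantity supplied = (72.1 − 32.5)/0.8 = 49.5.
Willingness to pay at q' = 49.5: 87.3 − 0.03·49.5 = 85.815.
Δq = 66.0241 − 49.5 = 16.5241; wedge = 85.815 − 72.1 = 13.715.
Deadweight loss = ½ × 16.5241 × 13.715 = 113.31.

113.31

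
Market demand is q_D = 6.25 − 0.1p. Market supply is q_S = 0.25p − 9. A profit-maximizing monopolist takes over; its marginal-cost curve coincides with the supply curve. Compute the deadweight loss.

4.35

In inverse form: demand p = 62.5 − 10q, supply p = 36 + 4q.
Competitive equilibrium: 62.5 − 10q = 36 + 4q → q* = 1.8929, p* = 43.5714.
Marginal revenue: MR = 62.5 − 20q. Set MR = MC: 62.5 − 20q = 36 + 4q → q_m = 1.1042.
Price p_m = 62.5 − 10·1.1042 = 51.458; MC(q_m) = 36 + 4·1.1042 = 40.4168.
Competitive q* = 1.8929, so Δq = 0.7887; wedge = 51.458 − 40.4168 = 11.0412.
Deadweight loss = ½ × 0.7887 × 11.0412 = 4.35.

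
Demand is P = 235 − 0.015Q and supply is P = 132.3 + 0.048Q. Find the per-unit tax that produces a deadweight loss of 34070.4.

Competitive equilibrium: 235 − 0.015Q = 132.3 + 0.048Q → Q* = 1630.1587, P* = 210.5476.
A tax t gives ΔQ = t/0.063 and wedge t, so DWL = t²/0.126.
t²/0.126 = 34070.4 → t² = 4292.8704 → t = 65.52.

65.52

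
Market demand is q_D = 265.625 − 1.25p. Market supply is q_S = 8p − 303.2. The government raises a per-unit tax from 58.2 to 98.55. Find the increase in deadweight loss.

In inverse form: demand p = 212.5 − 0.8q, supply p = 37.9 + 0.125q.
Competitive equilibrium: 212.5 − 0.8q = 37.9 + 0.125q → q* = 188.7568, p* = 61.4946.
For a per-unit tax t: Δq = t/0.925, so DWL = ½·t·(t/0.925) = t²/1.85.
At t = 58.2: DWL = 1830.941. At t = 98.55: DWL = 5249.785.
Increase = 5249.785 − 1830.941 = 3418.84.

3418.84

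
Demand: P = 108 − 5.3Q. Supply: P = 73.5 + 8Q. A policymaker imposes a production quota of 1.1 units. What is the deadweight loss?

Competitive equilibrium: 108 − 5.3Q = 73.5 + 8Q → Q* = 2.594, P* = 94.2519.
At Q = 1.1: demand price = 108 − 5.3·1.1 = 102.17; supply price = 73.5 + 8·1.1 = 82.3.
ΔQ = 2.594 − 1.1 = 1.494; wedge = 102.17 − 82.3 = 19.87.
The triangle = ½ × 1.494 × 19.87 = 14.84.

14.84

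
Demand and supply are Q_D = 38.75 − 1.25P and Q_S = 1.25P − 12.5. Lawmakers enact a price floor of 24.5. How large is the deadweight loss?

20

In inverse form: demand P = 31 − 0.8Q, supply P = 10 + 0.8Q.
Competitive equilibrium: 31 − 0.8Q = 10 + 0.8Q → Q* = 13.125, P* = 20.5.
At the floor P = 24.5, quantity demanded = (31 − 24.5)/0.8 = 8.125.
Sellers' marginal cost at Q' = 8.125: 10 + 0.8·8.125 = 16.5.
ΔQ = 13.125 − 8.125 = 5; wedge = 24.5 − 16.5 = 8.
Deadweight loss = ½ × 5 × 8 = 20.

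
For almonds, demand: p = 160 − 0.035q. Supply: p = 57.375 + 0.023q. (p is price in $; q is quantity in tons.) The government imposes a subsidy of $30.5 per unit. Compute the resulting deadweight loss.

$8019.40

Competitive equilibrium: 160 − 0.035q = 57.375 + 0.023q → q* = 1769.3966, p* = 98.0711.
The subsidy lowers effective supply by 30.5: p = 26.875 + 0.023q.
New quantity: 160 − 0.035q = 26.875 + 0.023q → q' = 2295.2586.
Overproduction Δq = 2295.2586 − 1769.3966 = 525.862; wedge = subsidy = 30.5.
The triangle = ½ × 525.862 × 30.5 = $8019.40.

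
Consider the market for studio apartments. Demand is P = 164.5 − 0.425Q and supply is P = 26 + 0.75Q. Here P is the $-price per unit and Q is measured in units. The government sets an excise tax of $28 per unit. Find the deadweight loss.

$333.62

Competitive equilibrium: 164.5 − 0.425Q = 26 + 0.75Q → Q* = 117.8723, P* = 114.4043.
With the tax, the buyer price exceeds the seller price by 28: (164.5 − 0.425Q) − (26 + 0.75Q) = 28 → Q' = 94.0426.
ΔQ = 117.8723 − 94.0426 = 23.8297; the wedge equals the tax, 28.
Deadweight loss = ½ × 23.8297 × 28 = $333.62.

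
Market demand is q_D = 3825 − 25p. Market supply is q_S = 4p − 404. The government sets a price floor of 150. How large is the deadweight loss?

In inverse form: demand p = 153 − 0.04q, supply p = 101 + 0.25q.
Competitive equilibrium: 153 − 0.04q = 101 + 0.25q → q* = 179.3103, p* = 145.8276.
At the floor p = 150, quantity demanded = (153 − 150)/0.04 = 75.
Sellers' marginal cost at q' = 75: 101 + 0.25·75 = 119.75.
Δq = 179.3103 − 75 = 104.3103; wedge = 150 − 119.75 = 30.25.
The triangle = ½ × 104.3103 × 30.25 = 1577.69.

1577.69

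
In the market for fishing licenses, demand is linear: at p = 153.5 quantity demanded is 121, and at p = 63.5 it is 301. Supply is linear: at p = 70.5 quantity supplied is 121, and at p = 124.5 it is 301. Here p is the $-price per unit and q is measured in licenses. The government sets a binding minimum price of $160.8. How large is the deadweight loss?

Demand slope = (63.5 − 153.5)/(301 − 121) = −0.5, so p = 214 − 0.5q.
Supply slope = (124.5 − 70.5)/(301 − 121) = 0.3, so p = 34.2 + 0.3q.
Competitive equilibrium: 214 − 0.5q = 34.2 + 0.3q → q* = 224.75, p* = 101.625.
At the floor p = 160.8, quantity demanded = (214 − 160.8)/0.5 = 106.4.
Sellers' marginal cost at q' = 106.4: 34.2 + 0.3·106.4 = 66.12.
Δq = 224.75 − 106.4 = 118.35; wedge = 160.8 − 66.12 = 94.68.
Deadweight loss = ½ × 118.35 × 94.68 = $5602.689.

$5602.689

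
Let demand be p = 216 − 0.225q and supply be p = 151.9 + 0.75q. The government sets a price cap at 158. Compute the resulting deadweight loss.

Competitive equilibrium: 216 − 0.225q = 151.9 + 0.75q → q* = 65.74359, p* = 201.20769.
At the ceiling p = 158, quantity supplied = (158 − 151.9)/0.75 = 8.13333.
Willingness to pay at q' = 8.13333: 216 − 0.225·8.13333 = 214.17.
Δq = 65.74359 − 8.13333 = 57.61026; wedge = 214.17 − 158 = 56.17.
The triangle = ½ × 57.61026 × 56.17 = 1617.98.

1617.98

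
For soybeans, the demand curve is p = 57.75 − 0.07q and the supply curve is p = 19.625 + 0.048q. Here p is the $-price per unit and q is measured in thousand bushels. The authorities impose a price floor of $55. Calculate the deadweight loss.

Competitive equilibrium: 57.75 − 0.07q = 19.625 + 0.048q → q* = 323.0932, p* = 35.1335.
At the floor p = 55, quantity demanded = (57.75 − 55)/0.07 = 39.2857.
Sellers' marginal cost at q' = 39.2857: 19.625 + 0.048·39.2857 = 21.5107.
Δq = 323.0932 − 39.2857 = 283.8075; wedge = 55 − 21.5107 = 33.4893.
Welfare loss = ½ × 283.8075 × 33.4893 = $4752.26 thousand.

$4752.26 thousand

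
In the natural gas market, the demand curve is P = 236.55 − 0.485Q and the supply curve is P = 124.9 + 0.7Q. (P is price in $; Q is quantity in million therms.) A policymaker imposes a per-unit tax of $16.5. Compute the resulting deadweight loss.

Competitive equilibrium: 236.55 − 0.485Q = 124.9 + 0.7Q → Q* = 94.2194, P* = 190.8536.
With the tax, the buyer price exceeds the seller price by 16.5: (236.55 − 0.485Q) − (124.9 + 0.7Q) = 16.5 → Q' = 80.2954.
ΔQ = 94.2194 − 80.2954 = 13.924; the wedge equals the tax, 16.5.
The triangle = ½ × 13.924 × 16.5 = $114.87 million.

$114.87 million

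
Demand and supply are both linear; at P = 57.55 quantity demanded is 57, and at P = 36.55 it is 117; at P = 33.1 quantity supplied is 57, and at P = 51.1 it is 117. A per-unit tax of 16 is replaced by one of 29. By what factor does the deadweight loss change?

Demand slope = (36.55 − 57.55)/(117 − 57) = −0.35, so P = 77.5 − 0.35Q.
Supply slope = (51.1 − 33.1)/(117 − 57) = 0.3, so P = 16 + 0.3Q.
Competitive equilibrium: 77.5 − 0.35Q = 16 + 0.3Q → Q* = 94.6154, P* = 44.3846.
For a per-unit tax t: ΔQ = t/0.65, so DWL = ½·t·(t/0.65) = t²/1.3.
At t = 16: DWL = 196.923. At t = 29: DWL = 646.923.
Ratio = (29/16)² = 3.285.

3.285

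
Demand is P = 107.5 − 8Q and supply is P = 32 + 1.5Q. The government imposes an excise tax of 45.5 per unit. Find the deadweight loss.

108.96

Competitive equilibrium: 107.5 − 8Q = 32 + 1.5Q → Q* = 7.9474, P* = 43.9211.
With the tax, the buyer price exceeds the seller price by 45.5: (107.5 − 8Q) − (32 + 1.5Q) = 45.5 → Q' = 3.1579.
ΔQ = 7.9474 − 3.1579 = 4.7895; the wedge equals the tax, 45.5.
DWL = ½ × 4.7895 × 45.5 = 108.96.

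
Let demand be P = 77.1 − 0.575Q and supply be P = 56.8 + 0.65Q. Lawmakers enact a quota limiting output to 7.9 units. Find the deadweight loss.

Competitive equilibrium: 77.1 − 0.575Q = 56.8 + 0.65Q → Q* = 16.5714, P* = 67.5714.
At Q = 7.9: demand price = 77.1 − 0.575·7.9 = 72.5575; supply price = 56.8 + 0.65·7.9 = 61.935.
ΔQ = 16.5714 − 7.9 = 8.6714; wedge = 72.5575 − 61.935 = 10.6225.
Welfare loss = ½ × 8.6714 × 10.6225 = 46.06.

46.06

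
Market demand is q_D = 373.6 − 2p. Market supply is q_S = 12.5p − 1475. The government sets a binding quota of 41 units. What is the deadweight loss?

1747.24

In inverse form: demand p = 186.8 − 0.5q, supply p = 118 + 0.08q.
Competitive equilibrium: 186.8 − 0.5q = 118 + 0.08q → q* = 118.6207, p* = 127.4897.
At q = 41: demand price = 186.8 − 0.5·41 = 166.3; supply price = 118 + 0.08·41 = 121.28.
Δq = 118.6207 − 41 = 77.6207; wedge = 166.3 − 121.28 = 45.02.
Welfare loss = ½ × 77.6207 × 45.02 = 1747.24.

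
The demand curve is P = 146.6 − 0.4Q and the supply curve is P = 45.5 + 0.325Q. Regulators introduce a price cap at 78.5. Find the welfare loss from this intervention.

Competitive equilibrium: 146.6 − 0.4Q = 45.5 + 0.325Q → Q* = 139.4483, P* = 90.8207.
At the ceiling P = 78.5, quantity supplied = (78.5 − 45.5)/0.325 = 101.5385.
Willingness to pay at Q' = 101.5385: 146.6 − 0.4·101.5385 = 105.9846.
ΔQ = 139.4483 − 101.5385 = 37.9098; wedge = 105.9846 − 78.5 = 27.4846.
The triangle = ½ × 37.9098 × 27.4846 = 520.97.

520.97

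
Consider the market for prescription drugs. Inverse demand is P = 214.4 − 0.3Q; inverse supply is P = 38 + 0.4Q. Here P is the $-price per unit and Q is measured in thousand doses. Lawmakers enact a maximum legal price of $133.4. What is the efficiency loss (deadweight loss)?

$63.79 thousand

Competitive equilibrium: 214.4 − 0.3Q = 38 + 0.4Q → Q* = 252, P* = 138.8.
At the ceiling P = 133.4, quantity supplied = (133.4 − 38)/0.4 = 238.5.
Willingness to pay at Q' = 238.5: 214.4 − 0.3·238.5 = 142.85.
ΔQ = 252 − 238.5 = 13.5; wedge = 142.85 − 133.4 = 9.45.
The triangle = ½ × 13.5 × 9.45 = $63.79 thousand.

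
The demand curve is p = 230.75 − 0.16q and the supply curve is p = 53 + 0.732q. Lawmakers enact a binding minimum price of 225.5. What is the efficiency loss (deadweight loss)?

Competitive equilibrium: 230.75 − 0.16q = 53 + 0.732q → q* = 199.2713, p* = 198.86659.
At the floor p = 225.5, quantity demanded = (230.75 − 225.5)/0.16 = 32.8125.
Sellers' marginal cost at q' = 32.8125: 53 + 0.732·32.8125 = 77.01875.
Δq = 199.2713 − 32.8125 = 166.4588; wedge = 225.5 − 77.01875 = 148.48125.
DWL = ½ × 166.4588 × 148.48125 = 12358.01.

12358.01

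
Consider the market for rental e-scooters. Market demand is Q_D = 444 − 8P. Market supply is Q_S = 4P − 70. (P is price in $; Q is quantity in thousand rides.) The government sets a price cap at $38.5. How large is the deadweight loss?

$56.33 thousand

In inverse form: demand P = 55.5 − 0.125Q, supply P = 17.5 + 0.25Q.
Competitive equilibrium: 55.5 − 0.125Q = 17.5 + 0.25Q → Q* = 101.3333, P* = 42.8333.
At the ceiling P = 38.5, quantity supplied = (38.5 − 17.5)/0.25 = 84.
Willingness to pay at Q' = 84: 55.5 − 0.125·84 = 45.
ΔQ = 101.3333 − 84 = 17.3333; wedge = 45 − 38.5 = 6.5.
Welfare loss = ½ × 17.3333 × 6.5 = $56.33 thousand.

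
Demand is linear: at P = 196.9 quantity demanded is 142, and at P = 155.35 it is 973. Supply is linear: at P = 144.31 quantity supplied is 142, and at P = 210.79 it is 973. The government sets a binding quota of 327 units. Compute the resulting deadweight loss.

3132.81

Demand slope = (155.35 − 196.9)/(973 − 142) = −0.05, so P = 204 − 0.05Q.
Supply slope = (210.79 − 144.31)/(973 − 142) = 0.08, so P = 132.95 + 0.08Q.
Competitive equilibrium: 204 − 0.05Q = 132.95 + 0.08Q → Q* = 546.5385, P* = 176.6731.
At Q = 327: demand price = 204 − 0.05·327 = 187.65; supply price = 132.95 + 0.08·327 = 159.11.
ΔQ = 546.5385 − 327 = 219.5385; wedge = 187.65 − 159.11 = 28.54.
Deadweight loss = ½ × 219.5385 × 28.54 = 3132.81.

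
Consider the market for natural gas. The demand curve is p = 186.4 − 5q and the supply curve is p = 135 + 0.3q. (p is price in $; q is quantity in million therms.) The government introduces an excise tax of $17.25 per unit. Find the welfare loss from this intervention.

$28.07 million

Competitive equilibrium: 186.4 − 5q = 135 + 0.3q → q* = 9.6981, p* = 137.9094.
With the tax, the buyer price exceeds the seller price by 17.25: (186.4 − 5q) − (135 + 0.3q) = 17.25 → q' = 6.4434.
Δq = 9.6981 − 6.4434 = 3.2547; the wedge equals the tax, 17.25.
Deadweight loss = ½ × 3.2547 × 17.25 = $28.07 million.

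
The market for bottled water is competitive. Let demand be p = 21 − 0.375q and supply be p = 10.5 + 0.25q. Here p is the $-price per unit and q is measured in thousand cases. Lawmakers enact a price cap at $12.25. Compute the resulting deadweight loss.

Competitive equilibrium: 21 − 0.375q = 10.5 + 0.25q → q* = 16.8, p* = 14.7.
At the ceiling p = 12.25, quantity supplied = (12.25 − 10.5)/0.25 = 7.
Willingness to pay at q' = 7: 21 − 0.375·7 = 18.375.
Δq = 16.8 − 7 = 9.8; wedge = 18.375 − 12.25 = 6.125.
The triangle = ½ × 9.8 × 6.125 = $30.01 thousand.

$30.01 thousand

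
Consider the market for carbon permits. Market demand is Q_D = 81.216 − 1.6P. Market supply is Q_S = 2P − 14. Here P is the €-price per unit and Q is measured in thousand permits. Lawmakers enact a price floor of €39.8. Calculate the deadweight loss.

In inverse form: demand P = 50.76 − 0.625Q, supply P = 7 + 0.5Q.
Competitive equilibrium: 50.76 − 0.625Q = 7 + 0.5Q → Q* = 38.8978, P* = 26.4489.
At the floor P = 39.8, quantity demanded = (50.76 − 39.8)/0.625 = 17.536.
Sellers' marginal cost at Q' = 17.536: 7 + 0.5·17.536 = 15.768.
ΔQ = 38.8978 − 17.536 = 21.3618; wedge = 39.8 − 15.768 = 24.032.
DWL = ½ × 21.3618 × 24.032 = €256.68 thousand.

€256.68 thousand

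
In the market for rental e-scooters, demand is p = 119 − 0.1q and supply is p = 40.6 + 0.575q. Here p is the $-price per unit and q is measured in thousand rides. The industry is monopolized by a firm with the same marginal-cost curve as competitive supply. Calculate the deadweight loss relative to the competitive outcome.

Competitive equilibrium: 119 − 0.1q = 40.6 + 0.575q → q* = 116.1481, p* = 107.3852.
Marginal revenue: MR = 119 − 0.2q. Set MR = MC: 119 − 0.2q = 40.6 + 0.575q → q_m = 101.1613.
Price p_m = 119 − 0.1·101.1613 = 108.8839; MC(q_m) = 40.6 + 0.575·101.1613 = 98.7677.
Competitive q* = 116.1481, so Δq = 14.9868; wedge = 108.8839 − 98.7677 = 10.1162.
DWL = ½ × 14.9868 × 10.1162 = $75.80 thousand.

$75.80 thousand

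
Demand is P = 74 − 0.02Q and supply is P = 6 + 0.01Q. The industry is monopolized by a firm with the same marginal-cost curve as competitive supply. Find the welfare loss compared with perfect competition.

Competitive equilibrium: 74 − 0.02Q = 6 + 0.01Q → Q* = 2266.6667, P* = 28.6667.
Marginal revenue: MR = 74 − 0.04Q. Set MR = MC: 74 − 0.04Q = 6 + 0.01Q → Q_m = 1360.
Price P_m = 74 − 0.02·1360 = 46.8; MC(Q_m) = 6 + 0.01·1360 = 19.6.
Competitive Q* = 2266.6667, so ΔQ = 906.6667; wedge = 46.8 − 19.6 = 27.2.
DWL = ½ × 906.6667 × 27.2 = 12330.67.

12330.67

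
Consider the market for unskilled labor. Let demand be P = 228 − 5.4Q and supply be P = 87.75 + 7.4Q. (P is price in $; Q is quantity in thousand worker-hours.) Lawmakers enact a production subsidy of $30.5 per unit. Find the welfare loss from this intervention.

$36.34 thousand

Competitive equilibrium: 228 − 5.4Q = 87.75 + 7.4Q → Q* = 10.957, P* = 168.832.
The subsidy lowers effective supply by 30.5: P = 57.25 + 7.4Q.
New quantity: 228 − 5.4Q = 57.25 + 7.4Q → Q' = 13.3398.
Overproduction ΔQ = 13.3398 − 10.957 = 2.3828; wedge = subsidy = 30.5.
Welfare loss = ½ × 2.3828 × 30.5 = $36.34 thousand.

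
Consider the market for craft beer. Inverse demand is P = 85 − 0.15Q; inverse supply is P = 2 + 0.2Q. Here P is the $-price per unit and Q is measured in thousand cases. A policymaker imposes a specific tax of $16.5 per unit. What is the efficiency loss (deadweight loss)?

$388.93 thousand

Competitive equilibrium: 85 − 0.15Q = 2 + 0.2Q → Q* = 237.1429, P* = 49.4286.
With the tax, the buyer price exceeds the seller price by 16.5: (85 − 0.15Q) − (2 + 0.2Q) = 16.5 → Q' = 190.
ΔQ = 237.1429 − 190 = 47.1429; the wedge equals the tax, 16.5.
Deadweight loss = ½ × 47.1429 × 16.5 = $388.93 thousand.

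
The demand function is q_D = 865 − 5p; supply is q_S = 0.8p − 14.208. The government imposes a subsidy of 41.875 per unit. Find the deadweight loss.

In inverse form: demand p = 173 − 0.2q, supply p = 17.76 + 1.25q.
Competitive equilibrium: 173 − 0.2q = 17.76 + 1.25q → q* = 107.0621, p* = 151.5876.
The subsidy lowers effective supply by 41.875: p = 1.25q − 24.115.
New quantity: 173 − 0.2q = 1.25q − 24.115 → q' = 135.9414.
Overproduction Δq = 135.9414 − 107.0621 = 28.8793; wedge = subsidy = 41.875.
Welfare loss = ½ × 28.8793 × 41.875 = 604.66.

604.66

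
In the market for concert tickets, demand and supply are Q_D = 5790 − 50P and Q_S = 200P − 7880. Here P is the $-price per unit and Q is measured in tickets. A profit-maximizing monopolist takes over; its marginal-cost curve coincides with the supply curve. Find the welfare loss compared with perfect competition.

In inverse form: demand P = 115.8 − 0.02Q, supply P = 39.4 + 0.005Q.
Competitive equilibrium: 115.8 − 0.02Q = 39.4 + 0.005Q → Q* = 3056, P* = 54.68.
Marginal revenue: MR = 115.8 − 0.04Q. Set MR = MC: 115.8 − 0.04Q = 39.4 + 0.005Q → Q_m = 1697.7777778.
Price P_m = 115.8 − 0.02·1697.7777778 = 81.8444444; MC(Q_m) = 39.4 + 0.005·1697.7777778 = 47.8888889.
Competitive Q* = 3056, so ΔQ = 1358.2222222; wedge = 81.8444444 − 47.8888889 = 33.9555555.
Deadweight loss = ½ × 1358.2222222 × 33.9555555 = $23059.60.

$23059.60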